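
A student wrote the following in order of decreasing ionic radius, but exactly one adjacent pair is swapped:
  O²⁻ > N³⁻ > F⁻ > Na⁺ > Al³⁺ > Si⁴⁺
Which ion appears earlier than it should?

O²⁻

The pair O²⁻, N³⁻ is the wrong way round — both have 10 electrons but Z(O)=8 > Z(N)=7, so O²⁻ should be the smaller of the two. All other adjacent pairs agree with periodic trends, so O²⁻ is the misplaced ion.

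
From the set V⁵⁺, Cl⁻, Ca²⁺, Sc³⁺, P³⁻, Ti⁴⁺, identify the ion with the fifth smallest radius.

Each ion has 18 electrons. The ranking follows nuclear charge in reverse — greater Z gives a smaller radius. V⁵⁺ (Z=23), Ti⁴⁺ (Z=22), Sc³⁺ (Z=21), Ca²⁺ (Z=20), Cl⁻ (Z=17), P³⁻ (Z=15).
So the order is V⁵⁺ < Ti⁴⁺ < Sc³⁺ < Ca²⁺ < Cl⁻ < P³⁻; the 5th-smallest ion is Cl⁻.

Cl⁻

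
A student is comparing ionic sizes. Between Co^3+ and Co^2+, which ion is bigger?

Same element, different charge: the more highly charged cation has fewer electrons and a greater effective nuclear charge per electron, making Co^3+ the smallest.

Co^2+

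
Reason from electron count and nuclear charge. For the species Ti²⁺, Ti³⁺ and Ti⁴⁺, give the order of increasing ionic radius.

Ti⁴⁺ < Ti³⁺ < Ti²⁺

Same element, different charge: the more highly charged cation has fewer electrons and a greater effective nuclear charge per electron, making Ti⁴⁺ the smallest.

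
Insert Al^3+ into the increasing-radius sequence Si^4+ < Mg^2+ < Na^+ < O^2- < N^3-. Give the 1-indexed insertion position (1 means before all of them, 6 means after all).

Isoelectronic series (10 e⁻ each). Size is set by nuclear charge: more protons means a smaller ion. Si^4+ (Z=14), Al^3+ (Z=13), Mg^2+ (Z=12), Na^+ (Z=11), O^2- (Z=8), N^3- (Z=7).
The complete sequence is Si^4+ < Al^3+ < Mg^2+ < Na^+ < O^2- < N^3-. Al^3+ sits at position 2.

2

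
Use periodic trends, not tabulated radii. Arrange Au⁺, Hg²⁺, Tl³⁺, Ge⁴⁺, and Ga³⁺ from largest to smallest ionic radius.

Au⁺ > Hg²⁺ > Tl³⁺ > Ga³⁺ > Ge⁴⁺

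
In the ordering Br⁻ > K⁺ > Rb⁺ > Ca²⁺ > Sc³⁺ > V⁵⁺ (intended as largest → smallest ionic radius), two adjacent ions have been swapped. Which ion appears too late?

Rb⁺

Scanning neighbour by neighbour, only K⁺/Rb⁺ violates a trend: both in group 1 with the same charge; K⁺ (period 4) has the smaller radius. That makes Rb⁺ the one sitting a position late relative to where it belongs.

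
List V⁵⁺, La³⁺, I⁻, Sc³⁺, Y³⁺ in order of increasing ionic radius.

V⁵⁺ < Sc³⁺ < Y³⁺ < La³⁺ < I⁻

Tabulating Z and e⁻: V⁵⁺ (Z=23, 18 e⁻), Sc³⁺ (Z=21, 18 e⁻), Y³⁺ (Z=39, 36 e⁻), La³⁺ (Z=57, 54 e⁻), I⁻ (Z=53, 54 e⁻). V⁵⁺ < Sc³⁺ (both 18 e⁻, Z=23>21); Sc³⁺ < Y³⁺ (same group, 1 shell fewer); Y³⁺ < La³⁺ (same group, 1 shell fewer); La³⁺ < I⁻ (isoelectronic, higher Z=57 is smaller).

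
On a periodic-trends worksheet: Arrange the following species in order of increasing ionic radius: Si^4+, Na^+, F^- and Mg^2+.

Each ion has 10 electrons. The ranking follows nuclear charge in reverse — greater Z gives a smaller radius. Si^4+ (Z=14), Mg^2+ (Z=12), Na^+ (Z=11), F^- (Z=9).

Si^4+ < Mg^2+ < Na^+ < F^-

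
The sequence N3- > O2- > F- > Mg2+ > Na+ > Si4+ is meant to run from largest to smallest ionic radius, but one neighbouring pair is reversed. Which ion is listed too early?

Scanning neighbour by neighbour, only Mg2+/Na+ violates a trend: Mg2+ and Na+ share 10 electrons; the higher nuclear charge on Mg (Z=12) contracts it more, so Mg2+ < Na+. That makes Mg2+ the one sitting a position early relative to where it belongs.

Mg2+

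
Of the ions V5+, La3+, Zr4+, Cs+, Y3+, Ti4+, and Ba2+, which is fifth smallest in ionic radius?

La3+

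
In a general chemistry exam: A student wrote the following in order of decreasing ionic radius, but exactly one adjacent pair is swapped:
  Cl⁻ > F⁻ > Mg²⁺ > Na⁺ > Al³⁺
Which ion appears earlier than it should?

Mg²⁺

Scanning neighbour by neighbour, only Mg²⁺/Na⁺ violates a trend: Mg²⁺ and Na⁺ share 10 electrons; the higher nuclear charge on Mg (Z=12) contracts it more, so Mg²⁺ < Na⁺. That makes Mg²⁺ the one sitting a position early relative to where it belongs.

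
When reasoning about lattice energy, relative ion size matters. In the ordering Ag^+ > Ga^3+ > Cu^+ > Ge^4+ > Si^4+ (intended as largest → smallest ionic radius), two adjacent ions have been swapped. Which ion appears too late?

Compare adjacent ions: Ga^3+ and Cu^+ share 28 electrons; the higher nuclear charge on Ga (Z=31) contracts it more, so Ga^3+ < Cu^+ — yet in this decreasing list Ga^3+ sits before Cu^+. Nothing else is reversed, so Cu^+ should move one place to the left.

Cu^+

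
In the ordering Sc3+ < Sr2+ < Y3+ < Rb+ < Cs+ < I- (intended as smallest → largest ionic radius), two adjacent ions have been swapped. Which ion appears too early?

Sr2+

Scanning neighbour by neighbour, only Sr2+/Y3+ violates a trend: Y3+ and Sr2+ share 36 electrons; the higher nuclear charge on Y (Z=39) contracts it more, so Y3+ < Sr2+. That makes Sr2+ the one sitting a position early relative to where it belongs.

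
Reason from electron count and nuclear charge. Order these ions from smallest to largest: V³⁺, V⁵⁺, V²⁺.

V⁵⁺ < V³⁺ < V²⁺

Same element, different charge: the more highly charged cation has fewer electrons and a greater effective nuclear charge per electron, making V⁵⁺ the smallest.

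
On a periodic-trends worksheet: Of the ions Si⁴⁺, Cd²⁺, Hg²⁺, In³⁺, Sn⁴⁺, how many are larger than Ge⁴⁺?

Work out protons and electrons: Si⁴⁺: 10 e⁻, Z=14, Ge⁴⁺: 28 e⁻, Z=32, Sn⁴⁺: 46 e⁻, Z=50, In³⁺: 46 e⁻, Z=49, Cd²⁺: 46 e⁻, Z=48, Hg²⁺: 78 e⁻, Z=80. Si⁴⁺ < Ge⁴⁺ (same group, period 3 vs 4); Ge⁴⁺ < Sn⁴⁺ (same group, 1 shell fewer); Sn⁴⁺ < In³⁺ (both 46 e⁻, Z=50>49); In³⁺ < Cd²⁺ (isoelectronic, higher Z=49 is smaller); Cd²⁺ < Hg²⁺ (same group, period 5 vs 6).
Placing each against Ge⁴⁺: smaller — Si⁴⁺; larger — Sn⁴⁺, In³⁺, Cd²⁺, Hg²⁺. So 4 are larger.

4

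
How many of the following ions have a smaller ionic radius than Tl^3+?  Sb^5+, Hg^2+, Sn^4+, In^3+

3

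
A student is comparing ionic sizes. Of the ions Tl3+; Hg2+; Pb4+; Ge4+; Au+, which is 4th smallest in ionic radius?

Work out protons and electrons: Ge4+: 28 e⁻, Z=32, Pb4+: 78 e⁻, Z=82, Tl3+: 78 e⁻, Z=81, Hg2+: 78 e⁻, Z=80, Au+: 78 e⁻, Z=79. Ge4+ < Pb4+ (same group, period 4 vs 6); Pb4+ < Tl3+ (isoelectronic, higher Z=82 is smaller); Tl3+ < Hg2+ (isoelectronic, higher Z=81 is smaller); Hg2+ < Au+ (both 78 e⁻, Z=80>79).
So the order is Ge4+ < Pb4+ < Tl3+ < Hg2+ < Au+; the 4th-smallest ion is Hg2+.

Hg2+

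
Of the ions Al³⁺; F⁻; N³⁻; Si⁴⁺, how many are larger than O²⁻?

Each ion has 10 electrons. The ranking follows nuclear charge in reverse — greater Z gives a smaller radius. Si⁴⁺ (Z=14), Al³⁺ (Z=13), F⁻ (Z=9), O²⁻ (Z=8), N³⁻ (Z=7).
Ordering all of them (including O²⁻) by radius gives Si⁴⁺ < Al³⁺ < F⁻ < O²⁻ < N³⁻. So 1 is larger.

1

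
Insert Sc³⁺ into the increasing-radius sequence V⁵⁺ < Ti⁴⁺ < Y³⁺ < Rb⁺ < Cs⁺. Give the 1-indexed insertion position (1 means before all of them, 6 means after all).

3

Electron counts and nuclear charges: V⁵⁺: 18 e⁻, Z=23, Ti⁴⁺: 18 e⁻, Z=22, Sc³⁺: 18 e⁻, Z=21, Y³⁺: 36 e⁻, Z=39, Rb⁺: 36 e⁻, Z=37, Cs⁺: 54 e⁻, Z=55. V⁵⁺ < Ti⁴⁺ (both 18 e⁻, Z=23>22); Ti⁴⁺ < Sc³⁺ (both 18 e⁻, Z=22>21); Sc³⁺ < Y³⁺ (same group, period 4 vs 5); Y³⁺ < Rb⁺ (both 36 e⁻, Z=39>37); Rb⁺ < Cs⁺ (same group, 1 shell fewer).
The complete sequence is V⁵⁺ < Ti⁴⁺ < Sc³⁺ < Y³⁺ < Rb⁺ < Cs⁺. Sc³⁺ sits at position 3.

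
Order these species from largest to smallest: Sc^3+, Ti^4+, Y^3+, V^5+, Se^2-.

Se^2- > Y^3+ > Sc^3+ > Ti^4+ > V^5+

First list Z and electron count for each: V^5+: 18 e⁻, Z=23, Ti^4+: 18 e⁻, Z=22, Sc^3+: 18 e⁻, Z=21, Y^3+: 36 e⁻, Z=39, Se^2-: 36 e⁻, Z=34. V^5+ < Ti^4+ (both 18 e⁻, Z=23>22); Ti^4+ < Sc^3+ (both 18 e⁻, Z=22>21); Sc^3+ < Y^3+ (same group, period 4 vs 5); Y^3+ < Se^2- (both 36 e⁻, Z=39>34).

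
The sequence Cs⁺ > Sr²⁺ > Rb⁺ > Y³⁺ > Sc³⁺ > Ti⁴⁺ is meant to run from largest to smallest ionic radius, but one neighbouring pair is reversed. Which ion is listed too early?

Sr²⁺

Compare adjacent ions: Sr²⁺ and Rb⁺ share 36 electrons; the higher nuclear charge on Sr (Z=38) contracts it more, so Sr²⁺ < Rb⁺ — yet in this decreasing list Sr²⁺ sits before Rb⁺. Nothing else is reversed, so Sr²⁺ should move one place to the right.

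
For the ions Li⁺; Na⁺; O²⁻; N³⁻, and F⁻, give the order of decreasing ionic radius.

Electron counts and nuclear charges: Li⁺ (Z=3, 2 e⁻), Na⁺ (Z=11, 10 e⁻), F⁻ (Z=9, 10 e⁻), O²⁻ (Z=8, 10 e⁻), N³⁻ (Z=7, 10 e⁻). Li⁺ < Na⁺ (same group, 1 shell fewer); Na⁺ < F⁻ (isoelectronic, higher Z=11 is smaller); F⁻ < O²⁻ (both 10 e⁻, Z=9>8); O²⁻ < N³⁻ (both 10 e⁻, Z=8>7).

N³⁻ > O²⁻ > F⁻ > Na⁺ > Li⁺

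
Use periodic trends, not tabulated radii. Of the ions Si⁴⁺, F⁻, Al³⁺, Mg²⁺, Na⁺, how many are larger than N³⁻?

0

These species are isoelectronic with 10 electrons. The only difference is the number of protons: Si⁴⁺ (Z=14), Al³⁺ (Z=13), Mg²⁺ (Z=12), Na⁺ (Z=11), F⁻ (Z=9), N³⁻ (Z=7). The strongest nuclear pull (Si⁴⁺) gives the smallest ion.
Relative to N³⁻, the ions that are larger are none. So 0 are larger.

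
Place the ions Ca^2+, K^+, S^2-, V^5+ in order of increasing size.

All of these have 18 electrons (isoelectronic). With the same electron cloud, the ion with the most protons pulls it in tightest. Nuclear charges: V^5+ (Z=23), Ca^2+ (Z=20), K^+ (Z=19), S^2- (Z=16). Highest Z is smallest.

V^5+ < Ca^2+ < K^+ < S^2-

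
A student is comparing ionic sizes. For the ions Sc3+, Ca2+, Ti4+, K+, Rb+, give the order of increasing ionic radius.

Ti4+ < Sc3+ < Ca2+ < K+ < Rb+

Ti4+: 18 e⁻, Z=22, Sc3+: 18 e⁻, Z=21, Ca2+: 18 e⁻, Z=20, K+: 18 e⁻, Z=19, Rb+: 36 e⁻, Z=37. Ti4+ < Sc3+ (isoelectronic, higher Z=22 is smaller); Sc3+ < Ca2+ (isoelectronic, higher Z=21 is smaller); Ca2+ < K+ (isoelectronic, higher Z=20 is smaller); K+ < Rb+ (same group, 1 shell fewer).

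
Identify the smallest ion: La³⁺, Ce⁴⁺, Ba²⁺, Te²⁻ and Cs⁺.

Ce⁴⁺

All of these have 54 electrons (isoelectronic). With the same electron cloud, the ion with the most protons pulls it in tightest. Nuclear charges: Ce⁴⁺ (Z=58), La³⁺ (Z=57), Ba²⁺ (Z=56), Cs⁺ (Z=55), Te²⁻ (Z=52). Highest Z is smallest.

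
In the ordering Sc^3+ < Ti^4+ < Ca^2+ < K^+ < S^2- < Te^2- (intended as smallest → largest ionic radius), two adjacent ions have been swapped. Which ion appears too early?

Sc^3+

Compare adjacent ions: both have 18 electrons but Z(Ti)=22 > Z(Sc)=21, so Ti^4+ should be the smaller of the two — yet in this increasing list Sc^3+ sits before Ti^4+. Nothing else is reversed, so Sc^3+ should move one place to the right.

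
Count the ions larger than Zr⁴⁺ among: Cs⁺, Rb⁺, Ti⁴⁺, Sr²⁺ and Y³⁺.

Ti⁴⁺ has 18 e⁻ (Z=22), Zr⁴⁺ has 36 e⁻ (Z=40), Y³⁺ has 36 e⁻ (Z=39), Sr²⁺ has 36 e⁻ (Z=38), Rb⁺ has 36 e⁻ (Z=37), Cs⁺ has 54 e⁻ (Z=55). Ti⁴⁺ < Zr⁴⁺ (same group, 1 shell fewer); Zr⁴⁺ < Y³⁺ (both 36 e⁻, Z=40>39); Y³⁺ < Sr²⁺ (both 36 e⁻, Z=39>38); Sr²⁺ < Rb⁺ (both 36 e⁻, Z=38>37); Rb⁺ < Cs⁺ (same group, period 5 vs 6).
Placing each against Zr⁴⁺: smaller — Ti⁴⁺; larger — Y³⁺, Sr²⁺, Rb⁺, Cs⁺. Count: 4.

4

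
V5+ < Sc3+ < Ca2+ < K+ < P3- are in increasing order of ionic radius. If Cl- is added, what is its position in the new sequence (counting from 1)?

All of these have 18 electrons (isoelectronic). With the same electron cloud, the ion with the most protons pulls it in tightest. Nuclear charges: V5+ (Z=23), Sc3+ (Z=21), Ca2+ (Z=20), K+ (Z=19), Cl- (Z=17), P3- (Z=15). Highest Z is smallest.
Putting Cl- in gives V5+ < Sc3+ < Ca2+ < K+ < Cl- < P3-; it lands at slot 5.

5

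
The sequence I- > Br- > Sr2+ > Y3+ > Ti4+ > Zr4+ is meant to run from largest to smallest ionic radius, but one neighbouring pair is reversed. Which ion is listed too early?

Scanning neighbour by neighbour, only Ti4+/Zr4+ violates a trend: both in group 4 with the same charge; Ti4+ (period 4) has the smaller radius. That makes Ti4+ the one sitting a position early relative to where it belongs.

Ti4+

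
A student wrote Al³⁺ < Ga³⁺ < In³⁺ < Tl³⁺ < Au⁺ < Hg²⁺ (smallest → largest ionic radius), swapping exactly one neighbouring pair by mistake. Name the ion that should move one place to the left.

Scanning neighbour by neighbour, only Au⁺/Hg²⁺ violates a trend: they are isoelectronic (78 e⁻) and Hg has more protons than Au (80 vs 79), making Hg²⁺ smaller. That makes Hg²⁺ the one sitting a position late relative to where it belongs.

Hg²⁺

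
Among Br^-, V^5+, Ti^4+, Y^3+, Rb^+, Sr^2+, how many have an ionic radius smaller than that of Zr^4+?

2

Electron counts and nuclear charges: V^5+ (Z=23, 18 e⁻), Ti^4+ (Z=22, 18 e⁻), Zr^4+ (Z=40, 36 e⁻), Y^3+ (Z=39, 36 e⁻), Sr^2+ (Z=38, 36 e⁻), Rb^+ (Z=37, 36 e⁻), Br^- (Z=35, 36 e⁻). V^5+ < Ti^4+ (isoelectronic, higher Z=23 is smaller); Ti^4+ < Zr^4+ (same group, period 4 vs 5); Zr^4+ < Y^3+ (isoelectronic, higher Z=40 is smaller); Y^3+ < Sr^2+ (both 36 e⁻, Z=39>38); Sr^2+ < Rb^+ (both 36 e⁻, Z=38>37); Rb^+ < Br^- (both 36 e⁻, Z=37>35).
Overall: V^5+ < Ti^4+ < Zr^4+ < Y^3+ < Sr^2+ < Rb^+ < Br^-. Zr^4+ has 2 below it and 4 above. Count: 2.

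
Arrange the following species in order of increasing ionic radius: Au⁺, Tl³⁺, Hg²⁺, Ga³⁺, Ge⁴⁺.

Ge⁴⁺ < Ga³⁺ < Tl³⁺ < Hg²⁺ < Au⁺

First list Z and electron count for each: Ge⁴⁺ (Z=32, 28 e⁻), Ga³⁺ (Z=31, 28 e⁻), Tl³⁺ (Z=81, 78 e⁻), Hg²⁺ (Z=80, 78 e⁻), Au⁺ (Z=79, 78 e⁻). Ge⁴⁺ < Ga³⁺ (isoelectronic, higher Z=32 is smaller); Ga³⁺ < Tl³⁺ (same group, 2 shells fewer); Tl³⁺ < Hg²⁺ (both 78 e⁻, Z=81>80); Hg²⁺ < Au⁺ (both 78 e⁻, Z=80>79).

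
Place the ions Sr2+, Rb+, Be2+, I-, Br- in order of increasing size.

Electron counts and nuclear charges: Be2+ has 2 e⁻ (Z=4), Sr2+ has 36 e⁻ (Z=38), Rb+ has 36 e⁻ (Z=37), Br- has 36 e⁻ (Z=35), I- has 54 e⁻ (Z=53). Be2+ < Sr2+ (same group, period 2 vs 5); Sr2+ < Rb+ (isoelectronic, higher Z=38 is smaller); Rb+ < Br- (isoelectronic, higher Z=37 is smaller); Br- < I- (same group, period 4 vs 5).

Be2+ < Sr2+ < Rb+ < Br- < I-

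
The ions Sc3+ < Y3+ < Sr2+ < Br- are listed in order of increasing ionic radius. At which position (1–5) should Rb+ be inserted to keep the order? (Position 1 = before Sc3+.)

4

Work out protons and electrons: Sc3+: 18 e⁻, Z=21, Y3+: 36 e⁻, Z=39, Sr2+: 36 e⁻, Z=38, Rb+: 36 e⁻, Z=37, Br-: 36 e⁻, Z=35. Sc3+ < Y3+ (same group, 1 shell fewer); Y3+ < Sr2+ (both 36 e⁻, Z=39>38); Sr2+ < Rb+ (both 36 e⁻, Z=38>37); Rb+ < Br- (isoelectronic, higher Z=37 is smaller).
Putting Rb+ in gives Sc3+ < Y3+ < Sr2+ < Rb+ < Br-; it lands at slot 4.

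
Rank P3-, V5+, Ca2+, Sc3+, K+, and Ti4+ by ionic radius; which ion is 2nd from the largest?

All of these have 18 electrons (isoelectronic). With the same electron cloud, the ion with the most protons pulls it in tightest. Nuclear charges: V5+ (Z=23), Ti4+ (Z=22), Sc3+ (Z=21), Ca2+ (Z=20), K+ (Z=19), P3- (Z=15). Highest Z is smallest.
So the order is V5+ < Ti4+ < Sc3+ < Ca2+ < K+ < P3-; the 2nd-largest ion is K+.

K+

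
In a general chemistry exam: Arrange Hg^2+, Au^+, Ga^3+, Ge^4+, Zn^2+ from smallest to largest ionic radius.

Ge^4+ has 28 e⁻ (Z=32), Ga^3+ has 28 e⁻ (Z=31), Zn^2+ has 28 e⁻ (Z=30), Hg^2+ has 78 e⁻ (Z=80), Au^+ has 78 e⁻ (Z=79). Ge^4+ < Ga^3+ (isoelectronic, higher Z=32 is smaller); Ga^3+ < Zn^2+ (isoelectronic, higher Z=31 is smaller); Zn^2+ < Hg^2+ (same group, 2 shells fewer); Hg^2+ < Au^+ (isoelectronic, higher Z=80 is smaller).

Ge^4+ < Ga^3+ < Zn^2+ < Hg^2+ < Au^+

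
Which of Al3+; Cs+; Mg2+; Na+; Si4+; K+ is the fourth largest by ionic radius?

First list Z and electron count for each: Si4+ (Z=14, 10 e⁻), Al3+ (Z=13, 10 e⁻), Mg2+ (Z=12, 10 e⁻), Na+ (Z=11, 10 e⁻), K+ (Z=19, 18 e⁻), Cs+ (Z=55, 54 e⁻). Si4+ < Al3+ (isoelectronic, higher Z=14 is smaller); Al3+ < Mg2+ (both 10 e⁻, Z=13>12); Mg2+ < Na+ (isoelectronic, higher Z=12 is smaller); Na+ < K+ (same group, 1 shell fewer); K+ < Cs+ (same group, 2 shells fewer).
So the order is Si4+ < Al3+ < Mg2+ < Na+ < K+ < Cs+; the 4th-largest ion is Mg2+.

Mg2+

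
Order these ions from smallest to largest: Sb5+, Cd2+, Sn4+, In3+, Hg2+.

Work out protons and electrons: Sb5+ has 46 e⁻ (Z=51), Sn4+ has 46 e⁻ (Z=50), In3+ has 46 e⁻ (Z=49), Cd2+ has 46 e⁻ (Z=48), Hg2+ has 78 e⁻ (Z=80). Sb5+ < Sn4+ (isoelectronic, higher Z=51 is smaller); Sn4+ < In3+ (isoelectronic, higher Z=50 is smaller); In3+ < Cd2+ (isoelectronic, higher Z=49 is smaller); Cd2+ < Hg2+ (same group, period 5 vs 6).

Sb5+ < Sn4+ < In3+ < Cd2+ < Hg2+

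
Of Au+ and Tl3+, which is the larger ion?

All of these have 78 electrons (isoelectronic). With the same electron cloud, the ion with the most protons pulls it in tightest. Nuclear charges: Tl3+ (Z=81), Au+ (Z=79). Highest Z is smallest.

Au+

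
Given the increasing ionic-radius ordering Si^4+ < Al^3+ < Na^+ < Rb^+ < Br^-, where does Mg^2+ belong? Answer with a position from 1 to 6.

3

Electron counts and nuclear charges: Si^4+ (Z=14, 10 e⁻), Al^3+ (Z=13, 10 e⁻), Mg^2+ (Z=12, 10 e⁻), Na^+ (Z=11, 10 e⁻), Rb^+ (Z=37, 36 e⁻), Br^- (Z=35, 36 e⁻). Si^4+ < Al^3+ (isoelectronic, higher Z=14 is smaller); Al^3+ < Mg^2+ (both 10 e⁻, Z=13>12); Mg^2+ < Na^+ (both 10 e⁻, Z=12>11); Na^+ < Rb^+ (same group, period 3 vs 5); Rb^+ < Br^- (isoelectronic, higher Z=37 is smaller).
Putting Mg^2+ in gives Si^4+ < Al^3+ < Mg^2+ < Na^+ < Rb^+ < Br^-; it lands at slot 3.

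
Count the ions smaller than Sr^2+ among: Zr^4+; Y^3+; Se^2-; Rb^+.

All of these have 36 electrons (isoelectronic). With the same electron cloud, the ion with the most protons pulls it in tightest. Nuclear charges: Zr^4+ (Z=40), Y^3+ (Z=39), Sr^2+ (Z=38), Rb^+ (Z=37), Se^2- (Z=34). Highest Z is smallest.
Relative to Sr^2+, the ions that are smaller are Zr^4+, Y^3+. Count: 2.

2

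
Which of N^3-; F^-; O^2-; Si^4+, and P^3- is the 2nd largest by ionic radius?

Si^4+ has 10 e⁻ (Z=14), F^- has 10 e⁻ (Z=9), O^2- has 10 e⁻ (Z=8), N^3- has 10 e⁻ (Z=7), P^3- has 18 e⁻ (Z=15). Si^4+ < F^- (isoelectronic, higher Z=14 is smaller); F^- < O^2- (both 10 e⁻, Z=9>8); O^2- < N^3- (isoelectronic, higher Z=8 is smaller); N^3- < P^3- (same group, period 2 vs 3).
So the order is Si^4+ < F^- < O^2- < N^3- < P^3-; the 2nd-largest ion is N^3-.

N^3-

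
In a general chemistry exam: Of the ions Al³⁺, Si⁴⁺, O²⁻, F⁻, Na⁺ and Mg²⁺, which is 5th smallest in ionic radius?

Each ion has 10 electrons. The ranking follows nuclear charge in reverse — greater Z gives a smaller radius. Si⁴⁺ (Z=14), Al³⁺ (Z=13), Mg²⁺ (Z=12), Na⁺ (Z=11), F⁻ (Z=9), O²⁻ (Z=8).
Full ascending order: Si⁴⁺ < Al³⁺ < Mg²⁺ < Na⁺ < F⁻ < O²⁻. Counting from the smallest, position 5 is F⁻.

F⁻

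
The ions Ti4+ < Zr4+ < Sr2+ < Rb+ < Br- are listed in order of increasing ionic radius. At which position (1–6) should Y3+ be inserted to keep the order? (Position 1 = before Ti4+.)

Work out protons and electrons: Ti4+ (Z=22, 18 e⁻), Zr4+ (Z=40, 36 e⁻), Y3+ (Z=39, 36 e⁻), Sr2+ (Z=38, 36 e⁻), Rb+ (Z=37, 36 e⁻), Br- (Z=35, 36 e⁻). Ti4+ < Zr4+ (same group, period 4 vs 5); Zr4+ < Y3+ (isoelectronic, higher Z=40 is smaller); Y3+ < Sr2+ (isoelectronic, higher Z=39 is smaller); Sr2+ < Rb+ (isoelectronic, higher Z=38 is smaller); Rb+ < Br- (isoelectronic, higher Z=37 is smaller).
Merged order: Ti4+ < Zr4+ < Y3+ < Sr2+ < Rb+ < Br- — Y3+ is number 3.

3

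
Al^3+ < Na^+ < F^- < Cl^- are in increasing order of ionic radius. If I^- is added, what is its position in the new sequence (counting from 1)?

Electron counts and nuclear charges: Al^3+: 10 e⁻, Z=13, Na^+: 10 e⁻, Z=11, F^-: 10 e⁻, Z=9, Cl^-: 18 e⁻, Z=17, I^-: 54 e⁻, Z=53. Al^3+ < Na^+ (isoelectronic, higher Z=13 is smaller); Na^+ < F^- (isoelectronic, higher Z=11 is smaller); F^- < Cl^- (same group, 1 shell fewer); Cl^- < I^- (same group, 2 shells fewer).
The complete sequence is Al^3+ < Na^+ < F^- < Cl^- < I^-. I^- sits at position 5.

5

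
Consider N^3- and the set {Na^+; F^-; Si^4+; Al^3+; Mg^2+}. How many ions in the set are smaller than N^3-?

All of these have 10 electrons (isoelectronic). With the same electron cloud, the ion with the most protons pulls it in tightest. Nuclear charges: Si^4+ (Z=14), Al^3+ (Z=13), Mg^2+ (Z=12), Na^+ (Z=11), F^- (Z=9), N^3- (Z=7). Highest Z is smallest.
Placing each against N^3-: smaller — Si^4+, Al^3+, Mg^2+, Na^+, F^-; larger — none. Count: 5.

5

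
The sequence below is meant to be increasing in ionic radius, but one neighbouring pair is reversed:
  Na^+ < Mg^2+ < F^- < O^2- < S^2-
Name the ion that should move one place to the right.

Check each adjacent pair. Na^+ and Mg^2+ are reversed: Mg^2+ and Na^+ share 10 electrons; the higher nuclear charge on Mg (Z=12) contracts it more, so Mg^2+ < Na^+. No other neighbouring pair contradicts the periodic trends, so Na^+ is the ion listed too early.

Na^+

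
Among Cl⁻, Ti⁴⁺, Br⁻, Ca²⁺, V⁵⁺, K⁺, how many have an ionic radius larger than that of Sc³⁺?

4

Electron counts and nuclear charges: V⁵⁺ has 18 e⁻ (Z=23), Ti⁴⁺ has 18 e⁻ (Z=22), Sc³⁺ has 18 e⁻ (Z=21), Ca²⁺ has 18 e⁻ (Z=20), K⁺ has 18 e⁻ (Z=19), Cl⁻ has 18 e⁻ (Z=17), Br⁻ has 36 e⁻ (Z=35). V⁵⁺ < Ti⁴⁺ (isoelectronic, higher Z=23 is smaller); Ti⁴⁺ < Sc³⁺ (both 18 e⁻, Z=22>21); Sc³⁺ < Ca²⁺ (both 18 e⁻, Z=21>20); Ca²⁺ < K⁺ (both 18 e⁻, Z=20>19); K⁺ < Cl⁻ (isoelectronic, higher Z=19 is smaller); Cl⁻ < Br⁻ (same group, period 3 vs 4).
Ordering all of them (including Sc³⁺) by radius gives V⁵⁺ < Ti⁴⁺ < Sc³⁺ < Ca²⁺ < K⁺ < Cl⁻ < Br⁻. Count: 4.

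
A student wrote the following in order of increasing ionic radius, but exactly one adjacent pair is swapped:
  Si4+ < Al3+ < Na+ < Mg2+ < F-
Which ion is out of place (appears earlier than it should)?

Na+

Compare adjacent ions: both have 10 electrons but Z(Mg)=12 > Z(Na)=11, so Mg2+ should be the smaller of the two — yet in this increasing list Na+ sits before Mg2+. Nothing else is reversed, so Na+ should move one place to the right.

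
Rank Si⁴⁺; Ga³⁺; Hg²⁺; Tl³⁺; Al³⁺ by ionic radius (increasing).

Tabulating Z and e⁻: Si⁴⁺ (Z=14, 10 e⁻), Al³⁺ (Z=13, 10 e⁻), Ga³⁺ (Z=31, 28 e⁻), Tl³⁺ (Z=81, 78 e⁻), Hg²⁺ (Z=80, 78 e⁻). Si⁴⁺ < Al³⁺ (isoelectronic, higher Z=14 is smaller); Al³⁺ < Ga³⁺ (same group, 1 shell fewer); Ga³⁺ < Tl³⁺ (same group, 2 shells fewer); Tl³⁺ < Hg²⁺ (both 78 e⁻, Z=81>80).

Si⁴⁺ < Al³⁺ < Ga³⁺ < Tl³⁺ < Hg²⁺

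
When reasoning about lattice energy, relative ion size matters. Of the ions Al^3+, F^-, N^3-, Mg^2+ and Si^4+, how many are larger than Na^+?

These species are isoelectronic with 10 electrons. The only difference is the number of protons: Si^4+ (Z=14), Al^3+ (Z=13), Mg^2+ (Z=12), Na^+ (Z=11), F^- (Z=9), N^3- (Z=7). The strongest nuclear pull (Si^4+) gives the smallest ion.
Placing each against Na^+: smaller — Si^4+, Al^3+, Mg^2+; larger — F^-, N^3-. So 2 are larger.

2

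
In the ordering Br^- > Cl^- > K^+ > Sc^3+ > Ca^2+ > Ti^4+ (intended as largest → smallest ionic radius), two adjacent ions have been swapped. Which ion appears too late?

Ca^2+

Scanning neighbour by neighbour, only Sc^3+/Ca^2+ violates a trend: Sc^3+ and Ca^2+ share 18 electrons; the higher nuclear charge on Sc (Z=21) contracts it more, so Sc^3+ < Ca^2+. That makes Ca^2+ the one sitting a position late relative to where it belongs.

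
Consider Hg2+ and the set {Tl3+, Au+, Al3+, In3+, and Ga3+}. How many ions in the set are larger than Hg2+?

Electron counts and nuclear charges: Al3+ has 10 e⁻ (Z=13), Ga3+ has 28 e⁻ (Z=31), In3+ has 46 e⁻ (Z=49), Tl3+ has 78 e⁻ (Z=81), Hg2+ has 78 e⁻ (Z=80), Au+ has 78 e⁻ (Z=79). Al3+ < Ga3+ (same group, 1 shell fewer); Ga3+ < In3+ (same group, period 4 vs 5); In3+ < Tl3+ (same group, period 5 vs 6); Tl3+ < Hg2+ (isoelectronic, higher Z=81 is smaller); Hg2+ < Au+ (both 78 e⁻, Z=80>79).
Relative to Hg2+, the ions that are larger are Au+. So 1 is larger.

1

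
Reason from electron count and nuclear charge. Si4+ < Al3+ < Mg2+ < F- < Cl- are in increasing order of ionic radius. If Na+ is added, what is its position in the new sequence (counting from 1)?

4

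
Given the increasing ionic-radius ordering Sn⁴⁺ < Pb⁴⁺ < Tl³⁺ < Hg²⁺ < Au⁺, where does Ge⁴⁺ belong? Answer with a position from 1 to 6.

1

Work out protons and electrons: Ge⁴⁺: 28 e⁻, Z=32, Sn⁴⁺: 46 e⁻, Z=50, Pb⁴⁺: 78 e⁻, Z=82, Tl³⁺: 78 e⁻, Z=81, Hg²⁺: 78 e⁻, Z=80, Au⁺: 78 e⁻, Z=79. Ge⁴⁺ < Sn⁴⁺ (same group, 1 shell fewer); Sn⁴⁺ < Pb⁴⁺ (same group, period 5 vs 6); Pb⁴⁺ < Tl³⁺ (isoelectronic, higher Z=82 is smaller); Tl³⁺ < Hg²⁺ (both 78 e⁻, Z=81>80); Hg²⁺ < Au⁺ (isoelectronic, higher Z=80 is smaller).
With Ge⁴⁺ included the full order is Ge⁴⁺ < Sn⁴⁺ < Pb⁴⁺ < Tl³⁺ < Hg²⁺ < Au⁺, so it takes position 1.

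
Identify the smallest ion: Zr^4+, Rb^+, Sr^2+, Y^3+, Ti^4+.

Work out protons and electrons: Ti^4+ has 18 e⁻ (Z=22), Zr^4+ has 36 e⁻ (Z=40), Y^3+ has 36 e⁻ (Z=39), Sr^2+ has 36 e⁻ (Z=38), Rb^+ has 36 e⁻ (Z=37). Ti^4+ < Zr^4+ (same group, period 4 vs 5); Zr^4+ < Y^3+ (isoelectronic, higher Z=40 is smaller); Y^3+ < Sr^2+ (isoelectronic, higher Z=39 is smaller); Sr^2+ < Rb^+ (both 36 e⁻, Z=38>37).

Ti^4+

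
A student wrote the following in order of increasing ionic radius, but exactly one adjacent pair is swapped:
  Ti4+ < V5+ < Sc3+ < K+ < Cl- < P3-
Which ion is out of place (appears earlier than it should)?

Ti4+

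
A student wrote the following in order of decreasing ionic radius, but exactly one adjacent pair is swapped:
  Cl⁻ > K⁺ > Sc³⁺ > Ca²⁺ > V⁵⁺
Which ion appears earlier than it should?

Sc³⁺

Scanning neighbour by neighbour, only Sc³⁺/Ca²⁺ violates a trend: Sc³⁺ and Ca²⁺ share 18 electrons; the higher nuclear charge on Sc (Z=21) contracts it more, so Sc³⁺ < Ca²⁺. That makes Sc³⁺ the one sitting a position early relative to where it belongs.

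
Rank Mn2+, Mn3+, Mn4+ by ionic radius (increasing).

Mn4+ < Mn3+ < Mn2+

These are all Mn ions. Removing more electrons (higher positive charge) pulls the remaining electrons in closer, so Mn4+ is smallest and Mn2+ is largest.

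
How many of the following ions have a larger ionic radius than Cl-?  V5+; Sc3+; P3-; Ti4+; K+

Each ion has 18 electrons. The ranking follows nuclear charge in reverse — greater Z gives a smaller radius. V5+ (Z=23), Ti4+ (Z=22), Sc3+ (Z=21), K+ (Z=19), Cl- (Z=17), P3- (Z=15).
Relative to Cl-, the ions that are larger are P3-. So 1 is larger.

1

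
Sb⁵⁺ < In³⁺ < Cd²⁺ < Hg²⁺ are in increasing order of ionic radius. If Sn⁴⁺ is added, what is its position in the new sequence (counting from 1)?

2

First list Z and electron count for each: Sb⁵⁺ (Z=51, 46 e⁻), Sn⁴⁺ (Z=50, 46 e⁻), In³⁺ (Z=49, 46 e⁻), Cd²⁺ (Z=48, 46 e⁻), Hg²⁺ (Z=80, 78 e⁻). Sb⁵⁺ < Sn⁴⁺ (isoelectronic, higher Z=51 is smaller); Sn⁴⁺ < In³⁺ (isoelectronic, higher Z=50 is smaller); In³⁺ < Cd²⁺ (both 46 e⁻, Z=49>48); Cd²⁺ < Hg²⁺ (same group, period 5 vs 6).
With Sn⁴⁺ included the full order is Sb⁵⁺ < Sn⁴⁺ < In³⁺ < Cd²⁺ < Hg²⁺, so it takes position 2.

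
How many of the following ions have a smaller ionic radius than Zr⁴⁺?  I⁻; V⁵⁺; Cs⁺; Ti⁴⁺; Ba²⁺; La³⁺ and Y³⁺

V⁵⁺ (Z=23, 18 e⁻), Ti⁴⁺ (Z=22, 18 e⁻), Zr⁴⁺ (Z=40, 36 e⁻), Y³⁺ (Z=39, 36 e⁻), La³⁺ (Z=57, 54 e⁻), Ba²⁺ (Z=56, 54 e⁻), Cs⁺ (Z=55, 54 e⁻), I⁻ (Z=53, 54 e⁻). V⁵⁺ < Ti⁴⁺ (both 18 e⁻, Z=23>22); Ti⁴⁺ < Zr⁴⁺ (same group, period 4 vs 5); Zr⁴⁺ < Y³⁺ (both 36 e⁻, Z=40>39); Y³⁺ < La³⁺ (same group, 1 shell fewer); La³⁺ < Ba²⁺ (isoelectronic, higher Z=57 is smaller); Ba²⁺ < Cs⁺ (isoelectronic, higher Z=56 is smaller); Cs⁺ < I⁻ (isoelectronic, higher Z=55 is smaller).
Placing each against Zr⁴⁺: smaller — V⁵⁺, Ti⁴⁺; larger — Y³⁺, La³⁺, Ba²⁺, Cs⁺, I⁻. Count: 2.

2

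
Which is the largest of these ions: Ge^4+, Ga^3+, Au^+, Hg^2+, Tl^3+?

Au^+

Tabulating Z and e⁻: Ge^4+: 28 e⁻, Z=32, Ga^3+: 28 e⁻, Z=31, Tl^3+: 78 e⁻, Z=81, Hg^2+: 78 e⁻, Z=80, Au^+: 78 e⁻, Z=79. Ge^4+ < Ga^3+ (isoelectronic, higher Z=32 is smaller); Ga^3+ < Tl^3+ (same group, period 4 vs 6); Tl^3+ < Hg^2+ (both 78 e⁻, Z=81>80); Hg^2+ < Au^+ (both 78 e⁻, Z=80>79).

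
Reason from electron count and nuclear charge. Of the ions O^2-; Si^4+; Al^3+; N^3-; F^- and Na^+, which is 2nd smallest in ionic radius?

Al^3+

Isoelectronic series (10 e⁻ each). Size is set by nuclear charge: more protons means a smaller ion. Si^4+ (Z=14), Al^3+ (Z=13), Na^+ (Z=11), F^- (Z=9), O^2- (Z=8), N^3- (Z=7).
That gives Si^4+ < Al^3+ < Na^+ < F^- < O^2- < N^3-. From the smallest end, number 2 is Al^3+.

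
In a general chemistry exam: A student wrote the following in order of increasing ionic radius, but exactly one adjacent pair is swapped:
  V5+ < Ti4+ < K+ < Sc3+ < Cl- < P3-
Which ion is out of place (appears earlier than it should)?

Check each adjacent pair. K+ and Sc3+ are reversed: both have 18 electrons but Z(Sc)=21 > Z(K)=19, so Sc3+ should be the smaller of the two. No other neighbouring pair contradicts the periodic trends, so K+ is the ion listed too early.

K+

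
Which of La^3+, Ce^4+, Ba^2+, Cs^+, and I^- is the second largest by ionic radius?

Cs^+

Each ion has 54 electrons. The ranking follows nuclear charge in reverse — greater Z gives a smaller radius. Ce^4+ (Z=58), La^3+ (Z=57), Ba^2+ (Z=56), Cs^+ (Z=55), I^- (Z=53).
So the order is Ce^4+ < La^3+ < Ba^2+ < Cs^+ < I^-; the 2nd-largest ion is Cs^+.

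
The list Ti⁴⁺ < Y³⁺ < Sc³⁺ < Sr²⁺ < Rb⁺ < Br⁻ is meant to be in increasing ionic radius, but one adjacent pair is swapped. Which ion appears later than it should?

Compare adjacent ions: Sc³⁺ and Y³⁺ are in one column with the same charge; the lighter period-4 ion has one fewer shell and is smaller — yet in this increasing list Y³⁺ sits before Sc³⁺. Nothing else is reversed, so Sc³⁺ should move one place to the left.

Sc³⁺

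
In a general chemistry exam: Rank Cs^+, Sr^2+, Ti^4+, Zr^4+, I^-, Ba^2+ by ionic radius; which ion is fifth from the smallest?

Cs^+

First list Z and electron count for each: Ti^4+: 18 e⁻, Z=22, Zr^4+: 36 e⁻, Z=40, Sr^2+: 36 e⁻, Z=38, Ba^2+: 54 e⁻, Z=56, Cs^+: 54 e⁻, Z=55, I^-: 54 e⁻, Z=53. Ti^4+ < Zr^4+ (same group, 1 shell fewer); Zr^4+ < Sr^2+ (both 36 e⁻, Z=40>38); Sr^2+ < Ba^2+ (same group, period 5 vs 6); Ba^2+ < Cs^+ (both 54 e⁻, Z=56>55); Cs^+ < I^- (isoelectronic, higher Z=55 is smaller).
Full ascending order: Ti^4+ < Zr^4+ < Sr^2+ < Ba^2+ < Cs^+ < I^-. Counting from the smallest, position 5 is Cs^+.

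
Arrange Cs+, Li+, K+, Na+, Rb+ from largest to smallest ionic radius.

Cs+ > Rb+ > K+ > Na+ > Li+

Same group, same charge. Going down the group adds an extra shell of electrons, so the ion gets larger: Li+ is highest in the group and smallest.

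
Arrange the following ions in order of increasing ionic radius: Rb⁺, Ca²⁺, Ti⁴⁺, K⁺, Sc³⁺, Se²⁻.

Ti⁴⁺ < Sc³⁺ < Ca²⁺ < K⁺ < Rb⁺ < Se²⁻

First list Z and electron count for each: Ti⁴⁺ (Z=22, 18 e⁻), Sc³⁺ (Z=21, 18 e⁻), Ca²⁺ (Z=20, 18 e⁻), K⁺ (Z=19, 18 e⁻), Rb⁺ (Z=37, 36 e⁻), Se²⁻ (Z=34, 36 e⁻). Ti⁴⁺ < Sc³⁺ (isoelectronic, higher Z=22 is smaller); Sc³⁺ < Ca²⁺ (both 18 e⁻, Z=21>20); Ca²⁺ < K⁺ (both 18 e⁻, Z=20>19); K⁺ < Rb⁺ (same group, period 4 vs 5); Rb⁺ < Se²⁻ (both 36 e⁻, Z=37>34).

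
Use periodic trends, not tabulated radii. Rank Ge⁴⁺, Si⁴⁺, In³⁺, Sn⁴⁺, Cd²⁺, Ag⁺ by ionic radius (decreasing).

First list Z and electron count for each: Si⁴⁺ has 10 e⁻ (Z=14), Ge⁴⁺ has 28 e⁻ (Z=32), Sn⁴⁺ has 46 e⁻ (Z=50), In³⁺ has 46 e⁻ (Z=49), Cd²⁺ has 46 e⁻ (Z=48), Ag⁺ has 46 e⁻ (Z=47). Si⁴⁺ < Ge⁴⁺ (same group, 1 shell fewer); Ge⁴⁺ < Sn⁴⁺ (same group, period 4 vs 5); Sn⁴⁺ < In³⁺ (both 46 e⁻, Z=50>49); In³⁺ < Cd²⁺ (both 46 e⁻, Z=49>48); Cd²⁺ < Ag⁺ (isoelectronic, higher Z=48 is smaller).

Ag⁺ > Cd²⁺ > In³⁺ > Sn⁴⁺ > Ge⁴⁺ > Si⁴⁺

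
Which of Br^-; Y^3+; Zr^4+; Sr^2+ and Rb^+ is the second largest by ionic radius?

Isoelectronic series (36 e⁻ each). Size is set by nuclear charge: more protons means a smaller ion. Zr^4+ (Z=40), Y^3+ (Z=39), Sr^2+ (Z=38), Rb^+ (Z=37), Br^- (Z=35).
So the order is Zr^4+ < Y^3+ < Sr^2+ < Rb^+ < Br^-; the 2nd-largest ion is Rb^+.

Rb^+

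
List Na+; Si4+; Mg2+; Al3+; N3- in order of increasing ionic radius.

Each ion has 10 electrons. The ranking follows nuclear charge in reverse — greater Z gives a smaller radius. Si4+ (Z=14), Al3+ (Z=13), Mg2+ (Z=12), Na+ (Z=11), N3- (Z=7).

Si4+ < Al3+ < Mg2+ < Na+ < N3-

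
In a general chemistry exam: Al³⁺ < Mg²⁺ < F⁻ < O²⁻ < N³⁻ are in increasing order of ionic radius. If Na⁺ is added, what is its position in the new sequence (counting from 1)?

These species are isoelectronic with 10 electrons. The only difference is the number of protons: Al³⁺ (Z=13), Mg²⁺ (Z=12), Na⁺ (Z=11), F⁻ (Z=9), O²⁻ (Z=8), N³⁻ (Z=7). The strongest nuclear pull (Al³⁺) gives the smallest ion.
Merged order: Al³⁺ < Mg²⁺ < Na⁺ < F⁻ < O²⁻ < N³⁻ — Na⁺ is number 3.

3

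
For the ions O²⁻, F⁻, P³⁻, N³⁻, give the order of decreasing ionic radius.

P³⁻ > N³⁻ > O²⁻ > F⁻

Electron counts and nuclear charges: F⁻: 10 e⁻, Z=9, O²⁻: 10 e⁻, Z=8, N³⁻: 10 e⁻, Z=7, P³⁻: 18 e⁻, Z=15. F⁻ < O²⁻ (isoelectronic, higher Z=9 is smaller); O²⁻ < N³⁻ (isoelectronic, higher Z=8 is smaller); N³⁻ < P³⁻ (same group, 1 shell fewer).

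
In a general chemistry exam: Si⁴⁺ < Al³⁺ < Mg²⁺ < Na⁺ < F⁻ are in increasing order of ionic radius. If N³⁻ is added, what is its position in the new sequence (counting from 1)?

6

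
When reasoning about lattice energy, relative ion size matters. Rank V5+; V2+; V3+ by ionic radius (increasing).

V5+ < V3+ < V2+

Same element, different charge: the more highly charged cation has fewer electrons and a greater effective nuclear charge per electron, making V5+ the smallest.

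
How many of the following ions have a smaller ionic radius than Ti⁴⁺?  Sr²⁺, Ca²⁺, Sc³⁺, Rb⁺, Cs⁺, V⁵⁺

1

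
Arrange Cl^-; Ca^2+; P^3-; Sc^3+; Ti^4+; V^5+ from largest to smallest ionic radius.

Each ion has 18 electrons. The ranking follows nuclear charge in reverse — greater Z gives a smaller radius. V^5+ (Z=23), Ti^4+ (Z=22), Sc^3+ (Z=21), Ca^2+ (Z=20), Cl^- (Z=17), P^3- (Z=15).

P^3- > Cl^- > Ca^2+ > Sc^3+ > Ti^4+ > V^5+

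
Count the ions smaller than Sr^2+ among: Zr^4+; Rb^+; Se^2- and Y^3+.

2

Each ion has 36 electrons. The ranking follows nuclear charge in reverse — greater Z gives a smaller radius. Zr^4+ (Z=40), Y^3+ (Z=39), Sr^2+ (Z=38), Rb^+ (Z=37), Se^2- (Z=34).
Placing each against Sr^2+: smaller — Zr^4+, Y^3+; larger — Rb^+, Se^2-. That's 2.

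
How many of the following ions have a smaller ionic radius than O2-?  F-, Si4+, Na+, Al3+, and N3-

All of these have 10 electrons (isoelectronic). With the same electron cloud, the ion with the most protons pulls it in tightest. Nuclear charges: Si4+ (Z=14), Al3+ (Z=13), Na+ (Z=11), F- (Z=9), O2- (Z=8), N3- (Z=7). Highest Z is smallest.
Overall: Si4+ < Al3+ < Na+ < F- < O2- < N3-. O2- has 4 below it and 1 above. Count: 4.

4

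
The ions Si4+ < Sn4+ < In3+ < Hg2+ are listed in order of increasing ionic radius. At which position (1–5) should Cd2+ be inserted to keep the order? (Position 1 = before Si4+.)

4

Electron counts and nuclear charges: Si4+ has 10 e⁻ (Z=14), Sn4+ has 46 e⁻ (Z=50), In3+ has 46 e⁻ (Z=49), Cd2+ has 46 e⁻ (Z=48), Hg2+ has 78 e⁻ (Z=80). Si4+ < Sn4+ (same group, period 3 vs 5); Sn4+ < In3+ (isoelectronic, higher Z=50 is smaller); In3+ < Cd2+ (isoelectronic, higher Z=49 is smaller); Cd2+ < Hg2+ (same group, 1 shell fewer).
Merged order: Si4+ < Sn4+ < In3+ < Cd2+ < Hg2+ — Cd2+ is number 4.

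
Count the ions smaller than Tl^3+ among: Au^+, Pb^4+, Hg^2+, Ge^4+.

Tabulating Z and e⁻: Ge^4+: 28 e⁻, Z=32, Pb^4+: 78 e⁻, Z=82, Tl^3+: 78 e⁻, Z=81, Hg^2+: 78 e⁻, Z=80, Au^+: 78 e⁻, Z=79. Ge^4+ < Pb^4+ (same group, 2 shells fewer); Pb^4+ < Tl^3+ (isoelectronic, higher Z=82 is smaller); Tl^3+ < Hg^2+ (isoelectronic, higher Z=81 is smaller); Hg^2+ < Au^+ (both 78 e⁻, Z=80>79).
Placing each against Tl^3+: smaller — Ge^4+, Pb^4+; larger — Hg^2+, Au^+. That's 2.

2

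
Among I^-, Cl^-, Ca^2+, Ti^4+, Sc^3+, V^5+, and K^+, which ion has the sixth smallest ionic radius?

V^5+ has 18 e⁻ (Z=23), Ti^4+ has 18 e⁻ (Z=22), Sc^3+ has 18 e⁻ (Z=21), Ca^2+ has 18 e⁻ (Z=20), K^+ has 18 e⁻ (Z=19), Cl^- has 18 e⁻ (Z=17), I^- has 54 e⁻ (Z=53). V^5+ < Ti^4+ (both 18 e⁻, Z=23>22); Ti^4+ < Sc^3+ (both 18 e⁻, Z=22>21); Sc^3+ < Ca^2+ (isoelectronic, higher Z=21 is smaller); Ca^2+ < K^+ (isoelectronic, higher Z=20 is smaller); K^+ < Cl^- (isoelectronic, higher Z=19 is smaller); Cl^- < I^- (same group, 2 shells fewer).
Ordering: V^5+ < Ti^4+ < Sc^3+ < Ca^2+ < K^+ < Cl^- < I^-. The sixth smallest is Cl^-.

Cl^-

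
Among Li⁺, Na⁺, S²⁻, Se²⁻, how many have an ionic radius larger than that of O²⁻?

Tabulating Z and e⁻: Li⁺ has 2 e⁻ (Z=3), Na⁺ has 10 e⁻ (Z=11), O²⁻ has 10 e⁻ (Z=8), S²⁻ has 18 e⁻ (Z=16), Se²⁻ has 36 e⁻ (Z=34). Li⁺ < Na⁺ (same group, period 2 vs 3); Na⁺ < O²⁻ (both 10 e⁻, Z=11>8); O²⁻ < S²⁻ (same group, period 2 vs 3); S²⁻ < Se²⁻ (same group, 1 shell fewer).
Placing each against O²⁻: smaller — Li⁺, Na⁺; larger — S²⁻, Se²⁻. Count: 2.

2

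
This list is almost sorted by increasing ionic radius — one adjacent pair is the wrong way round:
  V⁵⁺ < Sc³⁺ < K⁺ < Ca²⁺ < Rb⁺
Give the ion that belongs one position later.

K⁺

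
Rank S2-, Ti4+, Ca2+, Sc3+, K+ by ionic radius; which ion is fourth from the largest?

Sc3+

Each ion has 18 electrons. The ranking follows nuclear charge in reverse — greater Z gives a smaller radius. Ti4+ (Z=22), Sc3+ (Z=21), Ca2+ (Z=20), K+ (Z=19), S2- (Z=16).
Full ascending order: Ti4+ < Sc3+ < Ca2+ < K+ < S2-. Counting from the largest, position 4 is Sc3+.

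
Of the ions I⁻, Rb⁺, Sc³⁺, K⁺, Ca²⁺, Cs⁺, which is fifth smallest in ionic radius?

Electron counts and nuclear charges: Sc³⁺ (Z=21, 18 e⁻), Ca²⁺ (Z=20, 18 e⁻), K⁺ (Z=19, 18 e⁻), Rb⁺ (Z=37, 36 e⁻), Cs⁺ (Z=55, 54 e⁻), I⁻ (Z=53, 54 e⁻). Sc³⁺ < Ca²⁺ (both 18 e⁻, Z=21>20); Ca²⁺ < K⁺ (both 18 e⁻, Z=20>19); K⁺ < Rb⁺ (same group, 1 shell fewer); Rb⁺ < Cs⁺ (same group, period 5 vs 6); Cs⁺ < I⁻ (both 54 e⁻, Z=55>53).
Ordering: Sc³⁺ < Ca²⁺ < K⁺ < Rb⁺ < Cs⁺ < I⁻. The fifth smallest is Cs⁺.

Cs⁺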